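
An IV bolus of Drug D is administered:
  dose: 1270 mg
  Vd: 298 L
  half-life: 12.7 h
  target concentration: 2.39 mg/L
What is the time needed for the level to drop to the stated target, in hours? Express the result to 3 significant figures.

C₀ = Dose / Vd = 1270 / 298 = 4.262 mg/L
k = ln2 / t½ = 0.693147 / 12.7 = 0.05458 h⁻¹
t = ln(C₀ / C) / k = ln(4.262 / 2.39) / 0.05458
  = ln(1.783) / 0.05458 = 0.5783 / 0.05458 = 10.60 h

10.6 h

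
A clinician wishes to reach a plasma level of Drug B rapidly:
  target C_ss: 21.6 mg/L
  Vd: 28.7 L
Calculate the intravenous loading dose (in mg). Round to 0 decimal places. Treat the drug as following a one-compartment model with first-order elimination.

620 mg

LD = Css × Vd = 21.6 × 28.7 = 619.9 mg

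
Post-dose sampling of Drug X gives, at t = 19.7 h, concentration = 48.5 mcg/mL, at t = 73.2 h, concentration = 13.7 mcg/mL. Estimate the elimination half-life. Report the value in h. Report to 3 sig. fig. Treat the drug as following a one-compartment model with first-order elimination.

k = ln(C₁/C₂) / (t₂ − t₁) = ln(48.5/13.7) / (73.2 − 19.7)
  = 1.264 / 53.50 = 0.02363 h⁻¹
t½ = ln2 / k = 0.693147 / 0.02363 = 29.33 h

29.3 h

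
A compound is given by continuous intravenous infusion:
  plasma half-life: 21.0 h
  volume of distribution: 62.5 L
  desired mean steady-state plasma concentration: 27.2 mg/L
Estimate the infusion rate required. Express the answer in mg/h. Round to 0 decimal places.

k = ln2 / t½ = 0.693147 / 21.0 = 0.03301 h⁻¹
CL = k × Vd = 0.03301 × 62.5 = 2.063 L/h
At steady state, infusion rate R₀ = Css × CL = 27.2 × 2.063 = 56.11 mg/h

56 mg/h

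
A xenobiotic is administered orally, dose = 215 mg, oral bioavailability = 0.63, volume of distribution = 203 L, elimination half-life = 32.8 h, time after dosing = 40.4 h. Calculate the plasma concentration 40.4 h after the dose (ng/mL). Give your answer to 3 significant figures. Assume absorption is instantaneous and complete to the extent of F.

Amount reaching circulation = F × Dose = 0.63 × 215.0 = 135.5 mg
C₀ = F·Dose / Vd = 135.5 / 203 = 0.6675 mg/L
k = ln2 / t½ = 0.693147 / 32.8 = 0.02113 h⁻¹
C = C₀ · e^(−k·t) = 0.6675 × e^(−0.02113 × 40.4)
  = 0.6675 × 0.4259 = 0.2843 mg/L
Convert: 0.2843 mg/L × 1000 = 284.3 ng/mL

284 ng/mL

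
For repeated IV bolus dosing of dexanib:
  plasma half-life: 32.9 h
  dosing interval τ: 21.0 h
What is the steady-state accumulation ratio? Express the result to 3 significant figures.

2.80

k = ln2 / t½ = 0.693147 / 32.9 = 0.02107 h⁻¹
e^(−kτ) = e^(−0.02107 × 21.0) = 0.6424
Accumulation ratio R = 1 / (1 − e^(−kτ)) = 1 / (1 − 0.6424) = 2.796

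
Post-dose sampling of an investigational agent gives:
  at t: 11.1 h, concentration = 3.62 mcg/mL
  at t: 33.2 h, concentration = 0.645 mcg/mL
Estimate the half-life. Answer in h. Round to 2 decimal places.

k = ln(C₁/C₂) / (t₂ − t₁) = ln(3.62/0.645) / (33.2 − 11.1)
  = 1.725 / 22.10 = 0.07805 h⁻¹
t½ = ln2 / k = 0.693147 / 0.07805 = 8.881 h

8.88 h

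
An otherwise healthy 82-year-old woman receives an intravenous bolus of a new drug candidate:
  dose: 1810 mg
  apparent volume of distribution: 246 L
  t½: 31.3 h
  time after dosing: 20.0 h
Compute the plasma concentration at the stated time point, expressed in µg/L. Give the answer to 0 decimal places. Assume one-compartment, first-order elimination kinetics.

C₀ = Dose / Vd = 1810 / 246 = 7.358 mg/L
k = ln2 / t½ = 0.693147 / 31.3 = 0.02215 h⁻¹
C = C₀ · e^(−k·t) = 7.358 × e^(−0.02215 × 20.0)
  = 7.358 × 0.6421 = 4.725 mg/L
Convert: 4.725 mg/L × 1000 = 4725 µg/L

4725 µg/L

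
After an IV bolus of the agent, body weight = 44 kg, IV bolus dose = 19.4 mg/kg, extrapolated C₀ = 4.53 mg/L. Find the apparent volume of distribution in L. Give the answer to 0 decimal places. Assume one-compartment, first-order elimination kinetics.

Dose = 19.4 × 44 = 853.6 mg
Vd = Dose / C₀ = 853.6 / 4.53 = 188.4 L

188 L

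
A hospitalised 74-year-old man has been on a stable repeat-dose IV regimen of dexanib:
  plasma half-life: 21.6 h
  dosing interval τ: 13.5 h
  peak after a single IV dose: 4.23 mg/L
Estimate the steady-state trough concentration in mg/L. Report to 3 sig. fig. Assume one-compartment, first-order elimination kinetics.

k = ln2 / t½ = 0.693147 / 21.6 = 0.03209 h⁻¹
e^(−kτ) = e^(−0.03209 × 13.5) = 0.6484
Accumulation ratio R = 1 / (1 − e^(−kτ)) = 1 / (1 − 0.6484) = 2.844
Steady-state trough = C₀ × R × e^(−kτ) = 4.23 × 2.844 × 0.6484 = 7.800 mg/L

7.80 mg/L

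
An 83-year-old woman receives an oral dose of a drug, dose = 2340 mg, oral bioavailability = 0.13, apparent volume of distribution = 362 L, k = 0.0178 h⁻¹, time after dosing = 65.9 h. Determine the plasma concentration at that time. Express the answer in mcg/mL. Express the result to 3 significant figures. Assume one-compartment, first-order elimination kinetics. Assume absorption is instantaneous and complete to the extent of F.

0.260 mcg/mL

Amount reaching circulation = F × Dose = 0.13 × 2340 = 304.2 mg
C₀ = F·Dose / Vd = 304.2 / 362 = 0.8403 mg/L
C = C₀ · e^(−k·t) = 0.8403 × e^(−0.01780 × 65.9)
  = 0.8403 × 0.3094 = 0.2600 mg/L
(0.2600 mg/L = 0.2600 mcg/mL)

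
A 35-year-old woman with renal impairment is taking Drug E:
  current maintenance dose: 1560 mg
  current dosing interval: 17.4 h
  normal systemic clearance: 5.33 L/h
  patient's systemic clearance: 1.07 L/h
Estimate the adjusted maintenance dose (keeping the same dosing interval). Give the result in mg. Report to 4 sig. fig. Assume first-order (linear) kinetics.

To keep the same average steady-state level, dosing rate must scale with clearance.
CL ratio = 1.07 / 5.33 = 0.2008
New dose (same interval) = 1560 × 0.2008 = 313.2 mg

313.2 mg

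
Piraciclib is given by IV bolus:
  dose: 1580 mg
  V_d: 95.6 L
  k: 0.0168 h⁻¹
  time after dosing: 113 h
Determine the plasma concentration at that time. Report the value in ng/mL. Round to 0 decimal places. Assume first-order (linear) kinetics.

2476 ng/mL

C₀ = Dose / Vd = 1580 / 95.6 = 16.53 mg/L
C = C₀ · e^(−k·t) = 16.53 × e^(−0.01680 × 113)
  = 16.53 × 0.1498 = 2.476 mg/L
Convert: 2.476 mg/L × 1000 = 2476 ng/mL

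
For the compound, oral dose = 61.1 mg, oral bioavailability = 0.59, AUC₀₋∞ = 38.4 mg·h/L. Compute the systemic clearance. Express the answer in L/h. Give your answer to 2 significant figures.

CL = F·Dose / AUC = 0.59 × 61.1 / 38.4 = 0.9388 L/h

0.94 L/h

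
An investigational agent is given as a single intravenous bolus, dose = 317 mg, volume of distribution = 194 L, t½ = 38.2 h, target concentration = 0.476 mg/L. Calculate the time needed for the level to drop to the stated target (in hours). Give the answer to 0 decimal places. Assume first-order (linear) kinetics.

C₀ = Dose / Vd = 317.0 / 194 = 1.634 mg/L
k = ln2 / t½ = 0.693147 / 38.2 = 0.01815 h⁻¹
t = ln(C₀ / C) / k = ln(1.634 / 0.476) / 0.01815
  = ln(3.433) / 0.01815 = 1.233 / 0.01815 = 67.93 h

68 h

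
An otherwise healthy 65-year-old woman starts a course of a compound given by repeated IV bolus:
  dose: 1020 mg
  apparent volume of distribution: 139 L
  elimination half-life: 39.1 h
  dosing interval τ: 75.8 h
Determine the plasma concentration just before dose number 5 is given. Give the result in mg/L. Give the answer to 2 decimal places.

C₀ per dose = Dose / Vd = 1020 / 139 = 7.338 mg/L
k = ln2 / t½ = 0.693147 / 39.1 = 0.01773 h⁻¹
Fraction remaining after one interval: r = e^(−kτ) = e^(−0.01773 × 75.8) = 0.2608
Before dose 5, 4 doses have been given (aged 1τ, 2τ, 3τ, 4τ).
C_trough = C₀ × (r + r² + … + r^4) = C₀ × r(1−r^4)/(1−r)
        = 7.338 × 0.2608 × (1 − 0.004626) / (1 − 0.2608) = 2.577 mg/L

2.58 mg/L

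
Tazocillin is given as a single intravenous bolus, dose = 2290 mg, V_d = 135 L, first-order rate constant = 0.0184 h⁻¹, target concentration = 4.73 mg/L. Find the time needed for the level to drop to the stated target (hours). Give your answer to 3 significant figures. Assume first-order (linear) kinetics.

C₀ = Dose / Vd = 2290 / 135 = 16.96 mg/L
t = ln(C₀ / C) / k = ln(16.96 / 4.73) / 0.01840
  = ln(3.586) / 0.01840 = 1.277 / 0.01840 = 69.40 h

69.4 h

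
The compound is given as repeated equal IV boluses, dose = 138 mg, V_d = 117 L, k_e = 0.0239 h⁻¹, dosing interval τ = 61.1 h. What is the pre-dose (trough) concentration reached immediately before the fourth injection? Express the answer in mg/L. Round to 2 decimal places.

C₀ per dose = Dose / Vd = 138 / 117 = 1.179 mg/L
Fraction remaining after one interval: r = e^(−kτ) = e^(−0.02390 × 61.1) = 0.2322
Before dose 4, 3 doses have been given (aged 1τ, 2τ, 3τ).
C_trough = C₀ × (r + r² + … + r^3) = C₀ × r(1−r^3)/(1−r)
        = 1.179 × 0.2322 × (1 − 0.01252) / (1 − 0.2322) = 0.3521 mg/L

0.35 mg/L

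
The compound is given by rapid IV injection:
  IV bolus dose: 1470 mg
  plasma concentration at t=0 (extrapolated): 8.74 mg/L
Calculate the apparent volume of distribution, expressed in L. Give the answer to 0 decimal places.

168 L

Vd = Dose / C₀ = 1470 / 8.74 = 168.2 L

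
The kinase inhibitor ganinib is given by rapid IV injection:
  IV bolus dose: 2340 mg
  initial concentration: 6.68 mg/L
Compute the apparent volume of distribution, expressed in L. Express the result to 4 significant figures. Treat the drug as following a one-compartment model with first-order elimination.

Vd = Dose / C₀ = 2340 / 6.68 = 350.3 L

350.3 L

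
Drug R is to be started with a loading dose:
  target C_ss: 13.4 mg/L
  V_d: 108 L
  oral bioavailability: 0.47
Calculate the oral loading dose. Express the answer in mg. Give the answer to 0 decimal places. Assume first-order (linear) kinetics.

LD = Css × Vd / F = 13.4 × 108 / 0.47 = 3079 mg

3079 mg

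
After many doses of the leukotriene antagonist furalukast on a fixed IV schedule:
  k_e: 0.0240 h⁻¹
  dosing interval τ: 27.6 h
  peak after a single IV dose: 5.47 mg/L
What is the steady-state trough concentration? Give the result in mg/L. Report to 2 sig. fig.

e^(−kτ) = e^(−0.02400 × 27.6) = 0.5156
Accumulation ratio R = 1 / (1 − e^(−kτ)) = 1 / (1 − 0.5156) = 2.064
Steady-state trough = C₀ × R × e^(−kτ) = 5.47 × 2.064 × 0.5156 = 5.821 mg/L

5.8 mg/L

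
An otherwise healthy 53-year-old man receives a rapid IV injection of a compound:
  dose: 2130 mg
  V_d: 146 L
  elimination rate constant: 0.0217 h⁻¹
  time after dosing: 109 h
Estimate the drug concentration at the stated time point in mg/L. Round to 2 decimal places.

C₀ = Dose / Vd = 2130 / 146 = 14.59 mg/L
C = C₀ · e^(−k·t) = 14.59 × e^(−0.02170 × 109)
  = 14.59 × 0.09392 = 1.370 mg/L

1.37 mg/L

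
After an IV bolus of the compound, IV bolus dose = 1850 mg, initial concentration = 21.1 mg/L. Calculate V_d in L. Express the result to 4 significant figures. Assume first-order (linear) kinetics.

87.68 L

Vd = Dose / C₀ = 1850 / 21.1 = 87.68 L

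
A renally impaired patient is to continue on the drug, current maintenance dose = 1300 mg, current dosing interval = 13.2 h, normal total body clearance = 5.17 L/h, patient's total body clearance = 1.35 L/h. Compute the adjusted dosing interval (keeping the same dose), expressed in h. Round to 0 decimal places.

To keep the same average steady-state level, dosing rate must scale with clearance.
CL ratio = 1.35 / 5.17 = 0.2611
New interval (same dose) = 13.2 / 0.2611 = 50.56 h

51 h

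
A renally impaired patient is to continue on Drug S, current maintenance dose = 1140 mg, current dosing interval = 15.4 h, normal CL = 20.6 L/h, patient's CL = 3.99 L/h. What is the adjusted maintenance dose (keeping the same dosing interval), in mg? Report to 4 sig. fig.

To keep the same average steady-state level, dosing rate must scale with clearance.
CL ratio = 3.99 / 20.6 = 0.1937
New dose (same interval) = 1140 × 0.1937 = 220.8 mg

220.8 mg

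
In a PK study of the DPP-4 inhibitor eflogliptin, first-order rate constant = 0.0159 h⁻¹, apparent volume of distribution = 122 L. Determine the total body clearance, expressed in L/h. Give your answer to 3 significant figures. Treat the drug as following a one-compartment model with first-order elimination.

1.94 L/h

CL = k × Vd = 0.0159 × 122 = 1.940 L/h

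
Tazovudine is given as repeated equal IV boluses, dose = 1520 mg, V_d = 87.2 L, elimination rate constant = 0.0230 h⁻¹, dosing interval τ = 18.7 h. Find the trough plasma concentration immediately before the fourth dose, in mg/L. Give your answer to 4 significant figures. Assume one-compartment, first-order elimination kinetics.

C₀ per dose = Dose / Vd = 1520 / 87.2 = 17.43 mg/L
Fraction remaining after one interval: r = e^(−kτ) = e^(−0.02300 × 18.7) = 0.6504
Before dose 4, 3 doses have been given (aged 1τ, 2τ, 3τ).
C_trough = C₀ × (r + r² + … + r^3) = C₀ × r(1−r^3)/(1−r)
        = 17.43 × 0.6504 × (1 − 0.2751) / (1 − 0.6504) = 23.51 mg/L

23.51 mg/L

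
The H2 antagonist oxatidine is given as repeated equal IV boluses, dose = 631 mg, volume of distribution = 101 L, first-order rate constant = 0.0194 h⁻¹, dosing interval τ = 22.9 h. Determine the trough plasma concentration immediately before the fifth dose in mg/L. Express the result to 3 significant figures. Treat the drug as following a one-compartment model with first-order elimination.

C₀ per dose = Dose / Vd = 631 / 101 = 6.248 mg/L
Fraction remaining after one interval: r = e^(−kτ) = e^(−0.01940 × 22.9) = 0.6413
Before dose 5, 4 doses have been given (aged 1τ, 2τ, 3τ, 4τ).
C_trough = C₀ × (r + r² + … + r^4) = C₀ × r(1−r^4)/(1−r)
        = 6.248 × 0.6413 × (1 − 0.1691) / (1 − 0.6413) = 9.282 mg/L

9.28 mg/L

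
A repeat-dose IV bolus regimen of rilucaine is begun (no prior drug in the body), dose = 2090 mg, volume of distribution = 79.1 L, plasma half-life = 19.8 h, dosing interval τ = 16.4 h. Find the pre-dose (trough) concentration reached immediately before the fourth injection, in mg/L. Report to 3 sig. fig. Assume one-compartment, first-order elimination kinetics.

28.0 mg/L

C₀ per dose = Dose / Vd = 2090 / 79.1 = 26.42 mg/L
k = ln2 / t½ = 0.693147 / 19.8 = 0.03501 h⁻¹
Fraction remaining after one interval: r = e^(−kτ) = e^(−0.03501 × 16.4) = 0.5632
Before dose 4, 3 doses have been given (aged 1τ, 2τ, 3τ).
C_trough = C₀ × (r + r² + … + r^3) = C₀ × r(1−r^3)/(1−r)
        = 26.42 × 0.5632 × (1 − 0.1786) / (1 − 0.5632) = 27.98 mg/L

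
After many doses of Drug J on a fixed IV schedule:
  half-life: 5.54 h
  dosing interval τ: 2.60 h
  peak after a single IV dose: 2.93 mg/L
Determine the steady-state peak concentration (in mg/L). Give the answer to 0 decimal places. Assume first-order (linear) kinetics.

k = ln2 / t½ = 0.693147 / 5.54 = 0.1251 h⁻¹
e^(−kτ) = e^(−0.1251 × 2.60) = 0.7223
Accumulation ratio R = 1 / (1 − e^(−kτ)) = 1 / (1 − 0.7223) = 3.601
Steady-state peak = C₀ × R = 2.93 × 3.601 = 10.55 mg/L

11 mg/L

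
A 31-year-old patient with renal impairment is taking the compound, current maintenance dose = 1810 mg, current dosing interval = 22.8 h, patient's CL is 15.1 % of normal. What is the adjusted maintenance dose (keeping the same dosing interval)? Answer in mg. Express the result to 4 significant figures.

273.3 mg

To keep the same average steady-state level, dosing rate must scale with clearance.
CL ratio = 15.1 / 100 = 0.1510
New dose (same interval) = 1810 × 0.1510 = 273.3 mg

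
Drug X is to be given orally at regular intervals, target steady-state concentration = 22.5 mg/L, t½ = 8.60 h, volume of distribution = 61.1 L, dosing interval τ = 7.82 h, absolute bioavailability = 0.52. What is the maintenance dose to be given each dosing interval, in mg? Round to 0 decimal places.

k = ln2 / t½ = 0.693147 / 8.60 = 0.08060 h⁻¹
CL = k × Vd = 0.08060 × 61.1 = 4.925 L/h
At steady state, F × (Dose/τ) = Css × CL.
Dose = Css × CL × τ / F = 22.5 × 4.925 × 7.82 / 0.52 = 1666 mg

1666 mg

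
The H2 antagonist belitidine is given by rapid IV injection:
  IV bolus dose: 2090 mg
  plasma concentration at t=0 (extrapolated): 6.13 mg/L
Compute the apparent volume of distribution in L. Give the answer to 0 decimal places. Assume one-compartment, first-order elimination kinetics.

341 L

Vd = Dose / C₀ = 2090 / 6.13 = 340.9 L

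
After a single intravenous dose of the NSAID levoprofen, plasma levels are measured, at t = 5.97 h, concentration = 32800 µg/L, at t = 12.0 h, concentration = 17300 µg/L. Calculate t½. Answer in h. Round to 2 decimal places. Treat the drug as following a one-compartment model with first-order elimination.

k = ln(C₁/C₂) / (t₂ − t₁) = ln(32800/17300) / (12.0 − 5.97)
  = 0.6397 / 6.030 = 0.1061 h⁻¹
t½ = ln2 / k = 0.693147 / 0.1061 = 6.533 h

6.53 h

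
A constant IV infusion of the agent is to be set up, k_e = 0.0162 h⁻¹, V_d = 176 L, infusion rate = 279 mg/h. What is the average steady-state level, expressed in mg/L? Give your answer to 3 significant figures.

97.9 mg/L

CL = k × Vd = 0.01620 × 176 = 2.851 L/h
At steady state Css = R₀ / CL = 279 / 2.851 = 97.86 mg/L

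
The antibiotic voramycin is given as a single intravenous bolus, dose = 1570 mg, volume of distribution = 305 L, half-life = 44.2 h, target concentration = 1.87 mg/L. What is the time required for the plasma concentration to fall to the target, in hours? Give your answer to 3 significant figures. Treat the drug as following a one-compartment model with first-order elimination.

C₀ = Dose / Vd = 1570 / 305 = 5.148 mg/L
k = ln2 / t½ = 0.693147 / 44.2 = 0.01568 h⁻¹
t = ln(C₀ / C) / k = ln(5.148 / 1.87) / 0.01568
  = ln(2.753) / 0.01568 = 1.013 / 0.01568 = 64.60 h

64.6 h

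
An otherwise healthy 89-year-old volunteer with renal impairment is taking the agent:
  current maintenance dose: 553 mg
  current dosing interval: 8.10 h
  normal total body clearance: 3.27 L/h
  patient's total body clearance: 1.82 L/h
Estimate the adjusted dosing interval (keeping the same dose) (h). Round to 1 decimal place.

14.6 h

To keep the same average steady-state level, dosing rate must scale with clearance.
CL ratio = 1.82 / 3.27 = 0.5566
New interval (same dose) = 8.10 / 0.5566 = 14.55 h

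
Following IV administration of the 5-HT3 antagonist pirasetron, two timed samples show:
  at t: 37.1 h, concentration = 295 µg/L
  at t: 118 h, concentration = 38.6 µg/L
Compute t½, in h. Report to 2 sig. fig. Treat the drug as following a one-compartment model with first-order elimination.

k = ln(C₁/C₂) / (t₂ − t₁) = ln(295/38.6) / (118 − 37.1)
  = 2.034 / 80.90 = 0.02514 h⁻¹
t½ = ln2 / k = 0.693147 / 0.02514 = 27.57 h

28 h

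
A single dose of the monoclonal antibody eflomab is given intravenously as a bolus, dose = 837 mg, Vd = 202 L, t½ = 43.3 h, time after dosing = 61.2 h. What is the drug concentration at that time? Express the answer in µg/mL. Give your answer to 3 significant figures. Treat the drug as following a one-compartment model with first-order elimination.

C₀ = Dose / Vd = 837.0 / 202 = 4.144 mg/L
k = ln2 / t½ = 0.693147 / 43.3 = 0.01601 h⁻¹
C = C₀ · e^(−k·t) = 4.144 × e^(−0.01601 × 61.2)
  = 4.144 × 0.3754 = 1.556 mg/L
(1.556 mg/L = 1.556 µg/mL)

1.56 µg/mL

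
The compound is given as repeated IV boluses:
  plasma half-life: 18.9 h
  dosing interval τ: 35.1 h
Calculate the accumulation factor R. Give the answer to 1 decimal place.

k = ln2 / t½ = 0.693147 / 18.9 = 0.03667 h⁻¹
e^(−kτ) = e^(−0.03667 × 35.1) = 0.2761
Accumulation ratio R = 1 / (1 − e^(−kτ)) = 1 / (1 − 0.2761) = 1.381

1.4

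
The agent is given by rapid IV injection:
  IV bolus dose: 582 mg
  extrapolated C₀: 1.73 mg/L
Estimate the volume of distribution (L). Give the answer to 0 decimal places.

Vd = Dose / C₀ = 582.0 / 1.73 = 336.4 L

336 L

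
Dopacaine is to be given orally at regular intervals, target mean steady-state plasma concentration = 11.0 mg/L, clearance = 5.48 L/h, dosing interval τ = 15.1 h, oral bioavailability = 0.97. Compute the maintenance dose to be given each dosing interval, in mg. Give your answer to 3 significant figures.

938 mg

At steady state, F × (Dose/τ) = Css × CL.
Dose = Css × CL × τ / F = 11.0 × 5.480 × 15.1 / 0.97 = 938.4 mg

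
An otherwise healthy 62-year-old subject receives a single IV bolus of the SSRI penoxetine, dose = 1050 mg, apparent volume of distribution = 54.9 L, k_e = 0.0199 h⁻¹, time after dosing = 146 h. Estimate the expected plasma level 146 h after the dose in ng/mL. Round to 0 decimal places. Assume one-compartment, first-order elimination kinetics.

C₀ = Dose / Vd = 1050 / 54.9 = 19.13 mg/L
C = C₀ · e^(−k·t) = 19.13 × e^(−0.01990 × 146)
  = 19.13 × 0.05473 = 1.047 mg/L
Convert: 1.047 mg/L × 1000 = 1047 ng/mL

1047 ng/mL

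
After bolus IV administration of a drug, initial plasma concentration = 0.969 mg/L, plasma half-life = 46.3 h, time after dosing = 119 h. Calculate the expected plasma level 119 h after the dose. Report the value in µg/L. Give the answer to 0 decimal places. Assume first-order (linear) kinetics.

163 µg/L

k = ln2 / t½ = 0.693147 / 46.3 = 0.01497 h⁻¹
C = C₀ · e^(−k·t) = 0.9690 × e^(−0.01497 × 119)
  = 0.9690 × 0.1684 = 0.1632 mg/L
Convert: 0.1632 mg/L × 1000 = 163.2 µg/L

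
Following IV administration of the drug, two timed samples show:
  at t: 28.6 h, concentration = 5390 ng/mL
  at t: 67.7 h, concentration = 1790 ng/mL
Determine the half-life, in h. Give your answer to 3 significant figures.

k = ln(C₁/C₂) / (t₂ − t₁) = ln(5390/1790) / (67.7 − 28.6)
  = 1.102 / 39.10 = 0.02818 h⁻¹
t½ = ln2 / k = 0.693147 / 0.02818 = 24.60 h

24.6 h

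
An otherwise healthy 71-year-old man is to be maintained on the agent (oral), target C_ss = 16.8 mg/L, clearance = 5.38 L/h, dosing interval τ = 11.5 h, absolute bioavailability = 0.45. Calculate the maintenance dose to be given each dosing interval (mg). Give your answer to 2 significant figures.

2300 mg

At steady state, F × (Dose/τ) = Css × CL.
Dose = Css × CL × τ / F = 16.8 × 5.380 × 11.5 / 0.45 = 2310 mg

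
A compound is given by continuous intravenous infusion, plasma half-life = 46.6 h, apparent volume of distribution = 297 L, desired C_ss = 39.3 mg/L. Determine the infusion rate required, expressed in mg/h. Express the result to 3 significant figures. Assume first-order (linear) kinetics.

174 mg/h

k = ln2 / t½ = 0.693147 / 46.6 = 0.01487 h⁻¹
CL = k × Vd = 0.01487 × 297 = 4.416 L/h
At steady state, infusion rate R₀ = Css × CL = 39.3 × 4.416 = 173.5 mg/h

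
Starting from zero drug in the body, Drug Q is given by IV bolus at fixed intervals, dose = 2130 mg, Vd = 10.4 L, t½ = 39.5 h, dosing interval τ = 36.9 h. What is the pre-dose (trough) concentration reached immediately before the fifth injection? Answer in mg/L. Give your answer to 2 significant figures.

210 mg/L

C₀ per dose = Dose / Vd = 2130 / 10.4 = 204.8 mg/L
k = ln2 / t½ = 0.693147 / 39.5 = 0.01755 h⁻¹
Fraction remaining after one interval: r = e^(−kτ) = e^(−0.01755 × 36.9) = 0.5233
Before dose 5, 4 doses have been given (aged 1τ, 2τ, 3τ, 4τ).
C_trough = C₀ × (r + r² + … + r^4) = C₀ × r(1−r^4)/(1−r)
        = 204.8 × 0.5233 × (1 − 0.07499) / (1 − 0.5233) = 208.0 mg/L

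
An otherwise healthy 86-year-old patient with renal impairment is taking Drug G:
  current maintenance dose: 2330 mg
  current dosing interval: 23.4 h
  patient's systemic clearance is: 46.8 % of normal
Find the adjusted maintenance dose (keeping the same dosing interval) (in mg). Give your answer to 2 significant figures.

1100 mg

To keep the same average steady-state level, dosing rate must scale with clearance.
CL ratio = 46.8 / 100 = 0.4680
New dose (same interval) = 2330 × 0.4680 = 1090 mg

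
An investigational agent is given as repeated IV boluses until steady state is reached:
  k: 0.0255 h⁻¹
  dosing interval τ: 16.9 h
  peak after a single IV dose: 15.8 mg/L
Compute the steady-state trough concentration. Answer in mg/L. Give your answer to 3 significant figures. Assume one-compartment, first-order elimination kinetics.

29.3 mg/L

e^(−kτ) = e^(−0.02550 × 16.9) = 0.6499
Accumulation ratio R = 1 / (1 − e^(−kτ)) = 1 / (1 − 0.6499) = 2.856
Steady-state trough = C₀ × R × e^(−kτ) = 15.8 × 2.856 × 0.6499 = 29.33 mg/L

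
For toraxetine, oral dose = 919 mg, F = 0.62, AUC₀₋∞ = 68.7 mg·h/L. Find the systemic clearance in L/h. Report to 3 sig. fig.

CL = F·Dose / AUC = 0.62 × 919 / 68.7 = 8.294 L/h

8.29 L/h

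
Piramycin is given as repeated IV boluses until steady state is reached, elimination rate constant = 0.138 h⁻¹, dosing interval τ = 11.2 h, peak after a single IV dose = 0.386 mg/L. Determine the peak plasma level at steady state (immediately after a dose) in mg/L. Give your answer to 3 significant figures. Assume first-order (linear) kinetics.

0.491 mg/L

e^(−kτ) = e^(−0.1380 × 11.2) = 0.2132
Accumulation ratio R = 1 / (1 − e^(−kτ)) = 1 / (1 − 0.2132) = 1.271
Steady-state peak = C₀ × R = 0.386 × 1.271 = 0.4906 mg/L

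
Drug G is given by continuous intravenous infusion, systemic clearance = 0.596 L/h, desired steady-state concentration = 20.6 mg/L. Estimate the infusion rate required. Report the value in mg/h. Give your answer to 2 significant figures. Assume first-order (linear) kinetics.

12 mg/h

At steady state, infusion rate R₀ = Css × CL = 20.6 × 0.5960 = 12.28 mg/h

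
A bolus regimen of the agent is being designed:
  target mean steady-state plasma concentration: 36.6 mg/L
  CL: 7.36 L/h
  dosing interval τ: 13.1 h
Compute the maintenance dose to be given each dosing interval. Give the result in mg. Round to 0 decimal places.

At steady state, Dose/τ = Css × CL.
Dose = Css × CL × τ = 36.6 × 7.360 × 13.1 = 3529 mg

3529 mg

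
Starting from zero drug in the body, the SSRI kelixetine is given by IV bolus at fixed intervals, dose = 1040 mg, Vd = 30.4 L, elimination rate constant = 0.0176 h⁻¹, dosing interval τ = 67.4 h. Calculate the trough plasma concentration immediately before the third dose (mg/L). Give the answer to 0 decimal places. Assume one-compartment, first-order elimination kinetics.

14 mg/L

C₀ per dose = Dose / Vd = 1040 / 30.4 = 34.21 mg/L
Fraction remaining after one interval: r = e^(−kτ) = e^(−0.01760 × 67.4) = 0.3054
Before dose 3, 2 doses have been given (aged 1τ, 2τ).
C_trough = C₀ × (r + r²) = 34.21 × (0.3054 + 0.09327) = 13.64 mg/L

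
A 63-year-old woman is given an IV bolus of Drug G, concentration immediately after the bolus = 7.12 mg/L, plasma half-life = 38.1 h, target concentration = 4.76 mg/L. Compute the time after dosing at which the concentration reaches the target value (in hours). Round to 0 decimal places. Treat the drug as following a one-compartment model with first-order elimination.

k = ln2 / t½ = 0.693147 / 38.1 = 0.01819 h⁻¹
t = ln(C₀ / C) / k = ln(7.120 / 4.76) / 0.01819
  = ln(1.496) / 0.01819 = 0.4028 / 0.01819 = 22.14 h

22 h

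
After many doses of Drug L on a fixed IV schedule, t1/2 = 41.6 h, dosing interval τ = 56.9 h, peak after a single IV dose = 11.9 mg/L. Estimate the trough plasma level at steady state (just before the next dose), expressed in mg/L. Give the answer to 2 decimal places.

k = ln2 / t½ = 0.693147 / 41.6 = 0.01666 h⁻¹
e^(−kτ) = e^(−0.01666 × 56.9) = 0.3875
Accumulation ratio R = 1 / (1 − e^(−kτ)) = 1 / (1 − 0.3875) = 1.633
Steady-state trough = C₀ × R × e^(−kτ) = 11.9 × 1.633 × 0.3875 = 7.530 mg/L

7.53 mg/L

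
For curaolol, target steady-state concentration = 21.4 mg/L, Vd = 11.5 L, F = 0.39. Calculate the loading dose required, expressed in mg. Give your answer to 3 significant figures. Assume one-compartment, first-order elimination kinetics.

631 mg

LD = Css × Vd / F = 21.4 × 11.5 / 0.39 = 631.0 mg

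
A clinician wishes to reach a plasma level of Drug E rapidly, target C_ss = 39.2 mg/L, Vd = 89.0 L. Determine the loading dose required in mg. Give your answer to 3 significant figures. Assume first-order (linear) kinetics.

3490 mg

LD = Css × Vd = 39.2 × 89.0 = 3489 mg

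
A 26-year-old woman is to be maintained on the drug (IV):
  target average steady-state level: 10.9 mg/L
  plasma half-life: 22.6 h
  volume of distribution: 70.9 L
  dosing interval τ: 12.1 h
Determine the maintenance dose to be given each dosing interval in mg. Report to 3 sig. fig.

k = ln2 / t½ = 0.693147 / 22.6 = 0.03067 h⁻¹
CL = k × Vd = 0.03067 × 70.9 = 2.175 L/h
At steady state, Dose/τ = Css × CL.
Dose = Css × CL × τ = 10.9 × 2.175 × 12.1 = 286.9 mg

287 mg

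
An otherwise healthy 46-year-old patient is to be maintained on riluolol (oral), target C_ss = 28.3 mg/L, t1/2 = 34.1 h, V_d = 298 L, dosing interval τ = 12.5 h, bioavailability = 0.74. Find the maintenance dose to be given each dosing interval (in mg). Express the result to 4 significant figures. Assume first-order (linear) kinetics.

2896 mg

k = ln2 / t½ = 0.693147 / 34.1 = 0.02033 h⁻¹
CL = k × Vd = 0.02033 × 298 = 6.058 L/h
At steady state, F × (Dose/τ) = Css × CL.
Dose = Css × CL × τ / F = 28.3 × 6.058 × 12.5 / 0.74 = 2896 mg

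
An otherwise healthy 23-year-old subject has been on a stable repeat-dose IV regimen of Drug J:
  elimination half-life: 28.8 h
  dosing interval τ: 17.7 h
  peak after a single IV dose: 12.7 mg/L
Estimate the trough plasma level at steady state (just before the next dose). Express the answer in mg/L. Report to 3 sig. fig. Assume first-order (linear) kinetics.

23.9 mg/L

k = ln2 / t½ = 0.693147 / 28.8 = 0.02407 h⁻¹
e^(−kτ) = e^(−0.02407 × 17.7) = 0.6531
Accumulation ratio R = 1 / (1 − e^(−kτ)) = 1 / (1 − 0.6531) = 2.883
Steady-state trough = C₀ × R × e^(−kτ) = 12.7 × 2.883 × 0.6531 = 23.91 mg/L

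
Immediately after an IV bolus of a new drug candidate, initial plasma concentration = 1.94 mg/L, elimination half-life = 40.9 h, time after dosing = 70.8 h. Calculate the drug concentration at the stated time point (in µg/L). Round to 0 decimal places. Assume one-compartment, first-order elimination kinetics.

k = ln2 / t½ = 0.693147 / 40.9 = 0.01695 h⁻¹
C = C₀ · e^(−k·t) = 1.940 × e^(−0.01695 × 70.8)
  = 1.940 × 0.3012 = 0.5843 mg/L
Convert: 0.5843 mg/L × 1000 = 584.3 µg/L

584 µg/L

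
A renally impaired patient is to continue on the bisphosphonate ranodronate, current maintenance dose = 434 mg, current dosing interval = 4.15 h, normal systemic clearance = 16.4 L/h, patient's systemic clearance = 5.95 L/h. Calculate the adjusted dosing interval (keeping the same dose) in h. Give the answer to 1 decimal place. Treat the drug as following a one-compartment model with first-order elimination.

To keep the same average steady-state level, dosing rate must scale with clearance.
CL ratio = 5.95 / 16.4 = 0.3628
New interval (same dose) = 4.15 / 0.3628 = 11.44 h

11.4 h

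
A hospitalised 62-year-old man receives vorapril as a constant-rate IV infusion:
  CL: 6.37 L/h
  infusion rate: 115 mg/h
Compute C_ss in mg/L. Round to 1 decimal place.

18.1 mg/L

At steady state Css = R₀ / CL = 115 / 6.370 = 18.05 mg/L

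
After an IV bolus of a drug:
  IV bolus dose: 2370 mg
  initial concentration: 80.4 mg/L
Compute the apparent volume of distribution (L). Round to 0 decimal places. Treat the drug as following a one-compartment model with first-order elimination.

Vd = Dose / C₀ = 2370 / 80.4 = 29.48 L

29 L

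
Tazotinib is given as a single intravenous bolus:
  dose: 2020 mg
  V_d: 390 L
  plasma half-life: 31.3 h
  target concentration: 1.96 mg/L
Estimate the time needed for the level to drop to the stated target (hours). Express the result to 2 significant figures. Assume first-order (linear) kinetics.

C₀ = Dose / Vd = 2020 / 390 = 5.179 mg/L
k = ln2 / t½ = 0.693147 / 31.3 = 0.02215 h⁻¹
t = ln(C₀ / C) / k = ln(5.179 / 1.96) / 0.02215
  = ln(2.642) / 0.02215 = 0.9715 / 0.02215 = 43.86 h

44 h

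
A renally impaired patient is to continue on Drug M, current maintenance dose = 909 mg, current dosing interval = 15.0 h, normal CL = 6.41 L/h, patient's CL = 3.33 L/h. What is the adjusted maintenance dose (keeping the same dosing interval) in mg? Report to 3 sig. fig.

472 mg

To keep the same average steady-state level, dosing rate must scale with clearance.
CL ratio = 3.33 / 6.41 = 0.5195
New dose (same interval) = 909 × 0.5195 = 472.2 mg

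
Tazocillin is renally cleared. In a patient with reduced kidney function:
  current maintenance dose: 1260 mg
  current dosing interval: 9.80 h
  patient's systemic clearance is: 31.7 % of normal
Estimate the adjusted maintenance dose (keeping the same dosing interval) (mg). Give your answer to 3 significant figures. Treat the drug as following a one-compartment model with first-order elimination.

To keep the same average steady-state level, dosing rate must scale with clearance.
CL ratio = 31.7 / 100 = 0.3170
New dose (same interval) = 1260 × 0.3170 = 399.4 mg

399 mg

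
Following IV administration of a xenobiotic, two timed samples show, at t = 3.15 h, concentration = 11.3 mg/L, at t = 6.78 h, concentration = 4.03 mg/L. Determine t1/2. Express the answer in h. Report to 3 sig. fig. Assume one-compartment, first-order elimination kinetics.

2.44 h

k = ln(C₁/C₂) / (t₂ − t₁) = ln(11.3/4.03) / (6.78 − 3.15)
  = 1.031 / 3.630 = 0.2840 h⁻¹
t½ = ln2 / k = 0.693147 / 0.2840 = 2.441 h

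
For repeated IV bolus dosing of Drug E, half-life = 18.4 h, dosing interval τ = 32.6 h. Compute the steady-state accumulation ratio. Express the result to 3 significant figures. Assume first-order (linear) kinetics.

k = ln2 / t½ = 0.693147 / 18.4 = 0.03767 h⁻¹
e^(−kτ) = e^(−0.03767 × 32.6) = 0.2929
Accumulation ratio R = 1 / (1 − e^(−kτ)) = 1 / (1 − 0.2929) = 1.414

1.41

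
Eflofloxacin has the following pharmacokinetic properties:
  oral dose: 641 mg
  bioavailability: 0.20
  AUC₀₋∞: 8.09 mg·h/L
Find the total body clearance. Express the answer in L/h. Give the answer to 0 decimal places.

16 L/h

CL = F·Dose / AUC = 0.20 × 641 / 8.09 = 15.85 L/h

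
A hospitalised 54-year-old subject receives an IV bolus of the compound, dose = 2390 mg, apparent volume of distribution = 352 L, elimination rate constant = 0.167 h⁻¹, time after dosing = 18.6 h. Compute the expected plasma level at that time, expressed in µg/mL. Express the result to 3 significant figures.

C₀ = Dose / Vd = 2390 / 352 = 6.790 mg/L
C = C₀ · e^(−k·t) = 6.790 × e^(−0.1670 × 18.6)
  = 6.790 × 0.04477 = 0.3040 mg/L
(0.3040 mg/L = 0.3040 µg/mL)

0.304 µg/mL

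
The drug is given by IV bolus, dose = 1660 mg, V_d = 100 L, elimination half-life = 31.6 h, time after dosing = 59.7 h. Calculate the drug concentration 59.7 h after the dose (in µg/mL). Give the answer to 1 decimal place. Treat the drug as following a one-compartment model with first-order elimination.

C₀ = Dose / Vd = 1660 / 100 = 16.60 mg/L
k = ln2 / t½ = 0.693147 / 31.6 = 0.02194 h⁻¹
C = C₀ · e^(−k·t) = 16.60 × e^(−0.02194 × 59.7)
  = 16.60 × 0.2699 = 4.480 mg/L
(4.480 mg/L = 4.480 µg/mL)

4.5 µg/mL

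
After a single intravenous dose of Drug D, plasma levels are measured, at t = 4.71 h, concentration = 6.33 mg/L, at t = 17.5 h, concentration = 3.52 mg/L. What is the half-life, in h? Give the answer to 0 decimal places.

15 h

k = ln(C₁/C₂) / (t₂ − t₁) = ln(6.33/3.52) / (17.5 − 4.71)
  = 0.5868 / 12.79 = 0.04588 h⁻¹
t½ = ln2 / k = 0.693147 / 0.04588 = 15.11 h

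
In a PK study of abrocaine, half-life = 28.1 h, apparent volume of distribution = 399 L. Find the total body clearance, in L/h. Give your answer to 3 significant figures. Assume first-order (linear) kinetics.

9.84 L/h

k = ln2 / t½ = 0.693147 / 28.1 = 0.02467 h⁻¹
CL = k × Vd = 0.02467 × 399 = 9.843 L/h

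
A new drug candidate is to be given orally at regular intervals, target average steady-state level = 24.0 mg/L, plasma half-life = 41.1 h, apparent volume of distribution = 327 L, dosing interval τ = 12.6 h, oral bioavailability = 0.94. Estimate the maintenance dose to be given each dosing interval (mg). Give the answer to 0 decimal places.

1774 mg

k = ln2 / t½ = 0.693147 / 41.1 = 0.01686 h⁻¹
CL = k × Vd = 0.01686 × 327 = 5.513 L/h
At steady state, F × (Dose/τ) = Css × CL.
Dose = Css × CL × τ / F = 24.0 × 5.513 × 12.6 / 0.94 = 1774 mg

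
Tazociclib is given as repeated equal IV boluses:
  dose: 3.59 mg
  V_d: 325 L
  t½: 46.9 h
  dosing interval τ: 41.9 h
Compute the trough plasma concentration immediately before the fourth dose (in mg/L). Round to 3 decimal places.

0.011 mg/L

C₀ per dose = Dose / Vd = 3.59 / 325 = 0.01105 mg/L
k = ln2 / t½ = 0.693147 / 46.9 = 0.01478 h⁻¹
Fraction remaining after one interval: r = e^(−kτ) = e^(−0.01478 × 41.9) = 0.5383
Before dose 4, 3 doses have been given (aged 1τ, 2τ, 3τ).
C_trough = C₀ × (r + r² + … + r^3) = C₀ × r(1−r^3)/(1−r)
        = 0.01105 × 0.5383 × (1 − 0.1560) / (1 − 0.5383) = 0.01087 mg/L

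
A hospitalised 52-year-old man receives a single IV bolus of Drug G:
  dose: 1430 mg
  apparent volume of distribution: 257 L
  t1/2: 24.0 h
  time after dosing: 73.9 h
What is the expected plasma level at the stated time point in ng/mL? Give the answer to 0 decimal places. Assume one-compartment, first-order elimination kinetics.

C₀ = Dose / Vd = 1430 / 257 = 5.564 mg/L
k = ln2 / t½ = 0.693147 / 24.0 = 0.02888 h⁻¹
C = C₀ · e^(−k·t) = 5.564 × e^(−0.02888 × 73.9)
  = 5.564 × 0.1183 = 0.6582 mg/L
Convert: 0.6582 mg/L × 1000 = 658.2 ng/mL

658 ng/mL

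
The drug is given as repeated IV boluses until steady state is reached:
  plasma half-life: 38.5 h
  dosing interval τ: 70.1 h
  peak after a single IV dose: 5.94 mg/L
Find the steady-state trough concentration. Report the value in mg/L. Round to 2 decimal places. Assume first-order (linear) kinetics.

2.35 mg/L

k = ln2 / t½ = 0.693147 / 38.5 = 0.01800 h⁻¹
e^(−kτ) = e^(−0.01800 × 70.1) = 0.2831
Accumulation ratio R = 1 / (1 − e^(−kτ)) = 1 / (1 − 0.2831) = 1.395
Steady-state trough = C₀ × R × e^(−kτ) = 5.94 × 1.395 × 0.2831 = 2.346 mg/L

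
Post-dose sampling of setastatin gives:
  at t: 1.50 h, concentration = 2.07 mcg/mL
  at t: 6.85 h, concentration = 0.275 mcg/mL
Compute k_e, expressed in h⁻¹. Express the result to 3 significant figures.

k = ln(C₁/C₂) / (t₂ − t₁) = ln(2.07/0.275) / (6.85 − 1.50)
  = 2.019 / 5.350 = 0.3774 h⁻¹

0.377 h⁻¹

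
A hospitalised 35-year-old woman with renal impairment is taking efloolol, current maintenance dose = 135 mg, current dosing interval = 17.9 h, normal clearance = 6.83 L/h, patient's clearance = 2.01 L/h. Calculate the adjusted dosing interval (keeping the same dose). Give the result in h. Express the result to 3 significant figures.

To keep the same average steady-state level, dosing rate must scale with clearance.
CL ratio = 2.01 / 6.83 = 0.2943
New interval (same dose) = 17.9 / 0.2943 = 60.82 h

60.8 h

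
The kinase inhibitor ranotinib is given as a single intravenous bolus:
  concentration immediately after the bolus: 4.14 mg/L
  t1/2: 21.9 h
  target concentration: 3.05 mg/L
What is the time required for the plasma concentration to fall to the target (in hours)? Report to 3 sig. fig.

k = ln2 / t½ = 0.693147 / 21.9 = 0.03165 h⁻¹
t = ln(C₀ / C) / k = ln(4.140 / 3.05) / 0.03165
  = ln(1.357) / 0.03165 = 0.3053 / 0.03165 = 9.646 h

9.65 h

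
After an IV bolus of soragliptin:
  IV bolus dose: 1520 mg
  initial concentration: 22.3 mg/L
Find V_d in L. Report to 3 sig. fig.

68.2 L

Vd = Dose / C₀ = 1520 / 22.3 = 68.16 L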